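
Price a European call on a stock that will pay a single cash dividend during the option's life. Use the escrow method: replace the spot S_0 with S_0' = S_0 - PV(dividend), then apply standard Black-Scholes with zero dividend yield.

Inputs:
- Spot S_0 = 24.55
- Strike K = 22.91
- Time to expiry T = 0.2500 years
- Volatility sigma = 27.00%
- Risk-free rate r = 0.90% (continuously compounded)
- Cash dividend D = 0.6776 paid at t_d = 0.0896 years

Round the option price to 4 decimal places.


Answer: Price = 1.8291

Derivation:
PV(D) = D * exp(-r * t_d) = 0.6776 * 0.99919393 = 0.67705380
S_0' = S_0 - PV(D) = 24.5500 - 0.67705380 = 23.87294620
d1 = (ln(S_0'/K) + (r + sigma^2/2)*T) / (sigma*sqrt(T)) = 0.38914713
d2 = d1 - sigma*sqrt(T) = 0.25414713
exp(-rT) = 0.99775253
N(d1) = 0.65141635; N(d2) = 0.60030905
C = S_0' * N(d1) - K * exp(-rT) * N(d2) = 23.87294620 * 0.65141635 - 22.9100 * 0.99775253 * 0.60030905 = 1.8291


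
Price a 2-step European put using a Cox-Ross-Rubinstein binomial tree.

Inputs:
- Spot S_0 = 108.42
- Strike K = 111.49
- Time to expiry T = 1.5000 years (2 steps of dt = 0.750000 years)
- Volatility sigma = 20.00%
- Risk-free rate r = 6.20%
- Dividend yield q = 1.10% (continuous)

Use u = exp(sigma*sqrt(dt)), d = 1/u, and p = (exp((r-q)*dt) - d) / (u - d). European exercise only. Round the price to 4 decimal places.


Answer: Price = V(0,0) = 7.2702

Derivation:
dt = T/N = 0.750000
u = exp(sigma*sqrt(dt)) = 1.189110; d = 1/u = 0.840965
p = (exp((r-q)*dt) - d) / (u - d) = 0.568803
Discount per step: exp(-r*dt) = 0.954565
Stock lattice S(k, i) with i counting down-moves:
  k=0: S(0,0) = 108.4200
  k=1: S(1,0) = 128.9233; S(1,1) = 91.1774
  k=2: S(2,0) = 153.3040; S(2,1) = 108.4200; S(2,2) = 76.6770
Terminal payoffs V(N, i) = max(K - S_T, 0):
  V(2,0) = 0.000000; V(2,1) = 3.070000; V(2,2) = 34.812953
Backward induction: V(k, i) = exp(-r*dt) * [p * V(k+1, i) + (1-p) * V(k+1, i+1)].
  V(1,0) = exp(-r*dt) * [p*0.000000 + (1-p)*3.070000] = 1.263628
  V(1,1) = exp(-r*dt) * [p*3.070000 + (1-p)*34.812953] = 15.996083
  V(0,0) = exp(-r*dt) * [p*1.263628 + (1-p)*15.996083] = 7.270172


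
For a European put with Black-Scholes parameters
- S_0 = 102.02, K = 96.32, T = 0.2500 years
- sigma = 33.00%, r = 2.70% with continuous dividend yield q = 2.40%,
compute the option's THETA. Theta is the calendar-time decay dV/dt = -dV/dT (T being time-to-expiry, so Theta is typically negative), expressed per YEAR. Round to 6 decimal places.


Answer: Theta = -11.933761

Derivation:
d1 = 0.4354872178; d2 = 0.2704872178
phi(d1) = 0.3628509658; exp(-qT) = 0.9940179641; exp(-rT) = 0.9932727301
Theta = -S*exp(-qT)*phi(d1)*sigma/(2*sqrt(T)) + r*K*exp(-rT)*N(-d2) - q*S*exp(-qT)*N(-d1)
N(-d1) = 0.3316044075; N(-d2) = 0.3933927246; sqrt(T) = 0.5000000000
Term 1 = -102.0200 * 0.9940179641 * 0.3628509658 * 0.3300 / (2 * 0.5000000000) = -12.1428820239
Term 2 = 0.0270 * 96.3200 * 0.9932727301 * 0.3933927246 = 1.0161903681
Term 3 = -0.0240 * 102.0200 * 0.9940179641 * 0.3316044075 = -0.8070697847
Theta = -12.1428820239 + (1.0161903681) + (-0.8070697847) = -11.933761


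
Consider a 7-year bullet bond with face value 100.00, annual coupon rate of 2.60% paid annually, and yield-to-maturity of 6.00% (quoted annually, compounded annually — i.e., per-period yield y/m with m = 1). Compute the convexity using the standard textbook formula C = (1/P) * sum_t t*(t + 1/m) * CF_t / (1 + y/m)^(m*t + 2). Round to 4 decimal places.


Coupon per period c = face * coupon_rate / m = 2.600000
Periods per year m = 1; per-period yield y/m = 0.060000
Number of cashflows N = 7
Cashflows (t years, CF_t, discount factor 1/(1+y/m)^(m*t), PV):
  t = 1.0000: CF_t = 2.600000, DF = 0.943396, PV = 2.452830
  t = 2.0000: CF_t = 2.600000, DF = 0.889996, PV = 2.313991
  t = 3.0000: CF_t = 2.600000, DF = 0.839619, PV = 2.183010
  t = 4.0000: CF_t = 2.600000, DF = 0.792094, PV = 2.059444
  t = 5.0000: CF_t = 2.600000, DF = 0.747258, PV = 1.942871
  t = 6.0000: CF_t = 2.600000, DF = 0.704961, PV = 1.832897
  t = 7.0000: CF_t = 102.600000, DF = 0.665057, PV = 68.234860
Price P = sum_t PV_t = 81.019903
Convexity numerator sum_t t*(t + 1/m) * CF_t / (1+y/m)^(m*t + 2):
  t = 1.0000: term = 4.366020
  t = 2.0000: term = 12.356661
  t = 3.0000: term = 23.314455
  t = 4.0000: term = 36.657948
  t = 5.0000: term = 51.874455
  t = 6.0000: term = 68.513431
  t = 7.0000: term = 3400.811812
Convexity = (1/P) * sum = 3597.894782 / 81.019903 = 44.407542

Answer: Convexity = 44.4075


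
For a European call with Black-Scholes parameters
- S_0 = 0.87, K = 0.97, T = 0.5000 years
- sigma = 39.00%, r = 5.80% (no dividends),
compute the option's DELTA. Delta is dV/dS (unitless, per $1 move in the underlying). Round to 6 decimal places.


d1 = -0.1514944000; d2 = -0.4272660447
phi(d1) = 0.3943904739; exp(-qT) = 1.0000000000; exp(-rT) = 0.9714164645
N(d1) = 0.4397928640
Delta = exp(-qT) * N(d1) = 1.0000000000 * 0.4397928640 = 0.439793

Answer: Delta = 0.439793


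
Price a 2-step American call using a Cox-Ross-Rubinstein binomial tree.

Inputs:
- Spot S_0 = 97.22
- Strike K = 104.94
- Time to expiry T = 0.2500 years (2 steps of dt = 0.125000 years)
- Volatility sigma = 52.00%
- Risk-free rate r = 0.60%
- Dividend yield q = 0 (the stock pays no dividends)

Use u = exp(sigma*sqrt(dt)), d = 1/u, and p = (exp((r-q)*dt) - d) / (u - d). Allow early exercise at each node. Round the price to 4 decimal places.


dt = T/N = 0.125000
u = exp(sigma*sqrt(dt)) = 1.201833; d = 1/u = 0.832062
p = (exp((r-q)*dt) - d) / (u - d) = 0.456196
Discount per step: exp(-r*dt) = 0.999250
Stock lattice S(k, i) with i counting down-moves:
  k=0: S(0,0) = 97.2200
  k=1: S(1,0) = 116.8422; S(1,1) = 80.8931
  k=2: S(2,0) = 140.4248; S(2,1) = 97.2200; S(2,2) = 67.3081
Terminal payoffs V(N, i) = max(S_T - K, 0):
  V(2,0) = 35.484781; V(2,1) = 0.000000; V(2,2) = 0.000000
Backward induction: V(k, i) = exp(-r*dt) * [p * V(k+1, i) + (1-p) * V(k+1, i+1)]; then take max(V_cont, immediate exercise) for American.
  V(1,0) = exp(-r*dt) * [p*35.484781 + (1-p)*0.000000] = 16.175883; exercise = 11.902189; V(1,0) = max -> 16.175883
  V(1,1) = exp(-r*dt) * [p*0.000000 + (1-p)*0.000000] = 0.000000; exercise = 0.000000; V(1,1) = max -> 0.000000
  V(0,0) = exp(-r*dt) * [p*16.175883 + (1-p)*0.000000] = 7.373843; exercise = 0.000000; V(0,0) = max -> 7.373843

Answer: Price = V(0,0) = 7.3738


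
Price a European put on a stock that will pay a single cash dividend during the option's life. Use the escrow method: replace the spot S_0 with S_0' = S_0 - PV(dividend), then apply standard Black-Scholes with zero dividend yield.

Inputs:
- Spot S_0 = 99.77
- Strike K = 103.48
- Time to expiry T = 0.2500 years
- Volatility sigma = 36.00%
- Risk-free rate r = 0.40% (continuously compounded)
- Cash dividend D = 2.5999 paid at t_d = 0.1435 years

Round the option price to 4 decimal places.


PV(D) = D * exp(-r * t_d) = 2.5999 * 0.99942616 = 2.59840809
S_0' = S_0 - PV(D) = 99.7700 - 2.59840809 = 97.17159191
d1 = (ln(S_0'/K) + (r + sigma^2/2)*T) / (sigma*sqrt(T)) = -0.25388863
d2 = d1 - sigma*sqrt(T) = -0.43388863
exp(-rT) = 0.99900050
N(-d1) = 0.60020920; N(-d2) = 0.66781534
P = K * exp(-rT) * N(-d2) - S_0' * N(-d1) = 103.4800 * 0.99900050 * 0.66781534 - 97.17159191 * 0.60020920 = 10.7132

Answer: Price = 10.7132


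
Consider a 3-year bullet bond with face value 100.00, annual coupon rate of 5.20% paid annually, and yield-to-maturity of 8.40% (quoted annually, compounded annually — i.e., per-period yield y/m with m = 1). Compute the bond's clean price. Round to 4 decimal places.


Answer: Price = 91.8125

Derivation:
Coupon per period c = face * coupon_rate / m = 5.200000
Periods per year m = 1; per-period yield y/m = 0.084000
Number of cashflows N = 3
Cashflows (t years, CF_t, discount factor 1/(1+y/m)^(m*t), PV):
  t = 1.0000: CF_t = 5.200000, DF = 0.922509, PV = 4.797048
  t = 2.0000: CF_t = 5.200000, DF = 0.851023, PV = 4.425321
  t = 3.0000: CF_t = 105.200000, DF = 0.785077, PV = 82.590081
Price P = sum_t PV_t = 91.812450


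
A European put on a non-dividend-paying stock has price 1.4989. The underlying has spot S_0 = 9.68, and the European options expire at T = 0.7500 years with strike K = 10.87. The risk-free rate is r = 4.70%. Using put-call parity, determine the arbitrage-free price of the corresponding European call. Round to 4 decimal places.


Put-call parity: C - P = S_0 * exp(-qT) - K * exp(-rT).
S_0 * exp(-qT) = 9.6800 * 1.00000000 = 9.68000000
K * exp(-rT) = 10.8700 * 0.96536405 = 10.49350717
C = P + S*exp(-qT) - K*exp(-rT)
C = 1.4989 + 9.68000000 - 10.49350717 = 0.6854

Answer: Call price = 0.6854


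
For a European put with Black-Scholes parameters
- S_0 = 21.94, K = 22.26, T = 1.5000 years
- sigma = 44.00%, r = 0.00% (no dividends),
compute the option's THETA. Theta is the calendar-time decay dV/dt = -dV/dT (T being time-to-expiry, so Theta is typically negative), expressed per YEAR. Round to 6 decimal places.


Answer: Theta = -1.526674

Derivation:
d1 = 0.2425739138; d2 = -0.2963138296
phi(d1) = 0.3873759599; exp(-qT) = 1.0000000000; exp(-rT) = 1.0000000000
Theta = -S*exp(-qT)*phi(d1)*sigma/(2*sqrt(T)) + r*K*exp(-rT)*N(-d2) - q*S*exp(-qT)*N(-d1)
N(-d1) = 0.4041677458; N(-d2) = 0.6165047873; sqrt(T) = 1.2247448714
Term 1 = -21.9400 * 1.0000000000 * 0.3873759599 * 0.4400 / (2 * 1.2247448714) = -1.5266741073
Term 2 = 0.0000 * 22.2600 * 1.0000000000 * 0.6165047873 = 0.0000000000
Term 3 = 0 (no dividend yield, q = 0)
Theta = -1.5266741073 + (0.0000000000) + (0.0000000000) = -1.526674


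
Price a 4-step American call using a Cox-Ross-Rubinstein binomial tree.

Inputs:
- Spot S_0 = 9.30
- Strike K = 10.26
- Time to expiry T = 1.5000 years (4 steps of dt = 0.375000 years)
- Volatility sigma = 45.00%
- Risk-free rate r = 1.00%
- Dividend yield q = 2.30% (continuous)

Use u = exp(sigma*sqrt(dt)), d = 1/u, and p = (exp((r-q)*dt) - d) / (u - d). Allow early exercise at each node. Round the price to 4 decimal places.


dt = T/N = 0.375000
u = exp(sigma*sqrt(dt)) = 1.317278; d = 1/u = 0.759141
p = (exp((r-q)*dt) - d) / (u - d) = 0.422828
Discount per step: exp(-r*dt) = 0.996257
Stock lattice S(k, i) with i counting down-moves:
  k=0: S(0,0) = 9.3000
  k=1: S(1,0) = 12.2507; S(1,1) = 7.0600
  k=2: S(2,0) = 16.1376; S(2,1) = 9.3000; S(2,2) = 5.3595
  k=3: S(3,0) = 21.2577; S(3,1) = 12.2507; S(3,2) = 7.0600; S(3,3) = 4.0687
  k=4: S(4,0) = 28.0022; S(4,1) = 16.1376; S(4,2) = 9.3000; S(4,3) = 5.3595; S(4,4) = 3.0887
Terminal payoffs V(N, i) = max(S_T - K, 0):
  V(4,0) = 17.742248; V(4,1) = 5.877562; V(4,2) = 0.000000; V(4,3) = 0.000000; V(4,4) = 0.000000
Backward induction: V(k, i) = exp(-r*dt) * [p * V(k+1, i) + (1-p) * V(k+1, i+1)]; then take max(V_cont, immediate exercise) for American.
  V(3,0) = exp(-r*dt) * [p*17.742248 + (1-p)*5.877562] = 10.853502; exercise = 10.997658; V(3,0) = max -> 10.997658
  V(3,1) = exp(-r*dt) * [p*5.877562 + (1-p)*0.000000] = 2.475893; exercise = 1.990687; V(3,1) = max -> 2.475893
  V(3,2) = exp(-r*dt) * [p*0.000000 + (1-p)*0.000000] = 0.000000; exercise = 0.000000; V(3,2) = max -> 0.000000
  V(3,3) = exp(-r*dt) * [p*0.000000 + (1-p)*0.000000] = 0.000000; exercise = 0.000000; V(3,3) = max -> 0.000000
  V(2,0) = exp(-r*dt) * [p*10.997658 + (1-p)*2.475893] = 6.056377; exercise = 5.877562; V(2,0) = max -> 6.056377
  V(2,1) = exp(-r*dt) * [p*2.475893 + (1-p)*0.000000] = 1.042958; exercise = 0.000000; V(2,1) = max -> 1.042958
  V(2,2) = exp(-r*dt) * [p*0.000000 + (1-p)*0.000000] = 0.000000; exercise = 0.000000; V(2,2) = max -> 0.000000
  V(1,0) = exp(-r*dt) * [p*6.056377 + (1-p)*1.042958] = 3.150931; exercise = 1.990687; V(1,0) = max -> 3.150931
  V(1,1) = exp(-r*dt) * [p*1.042958 + (1-p)*0.000000] = 0.439341; exercise = 0.000000; V(1,1) = max -> 0.439341
  V(0,0) = exp(-r*dt) * [p*3.150931 + (1-p)*0.439341] = 1.579940; exercise = 0.000000; V(0,0) = max -> 1.579940

Answer: Price = V(0,0) = 1.5799


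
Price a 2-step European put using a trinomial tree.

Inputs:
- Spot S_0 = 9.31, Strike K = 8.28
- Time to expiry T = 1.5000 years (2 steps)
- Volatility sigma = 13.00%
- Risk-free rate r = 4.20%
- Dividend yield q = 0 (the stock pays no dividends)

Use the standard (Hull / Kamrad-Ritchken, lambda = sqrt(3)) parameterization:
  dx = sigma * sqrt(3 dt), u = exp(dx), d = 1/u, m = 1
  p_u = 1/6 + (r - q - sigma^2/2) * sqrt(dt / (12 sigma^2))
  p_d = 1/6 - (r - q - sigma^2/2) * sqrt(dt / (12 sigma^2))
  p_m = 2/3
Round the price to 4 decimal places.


Answer: Price = V(0,0) = 0.0986

Derivation:
dt = T/N = 0.750000; dx = sigma*sqrt(3*dt) = 0.195000
u = exp(dx) = 1.215311; d = 1/u = 0.822835
p_u = 0.231186, p_m = 0.666667, p_d = 0.102147
Discount per step: exp(-r*dt) = 0.968991
Stock lattice S(k, j) with j the centered position index:
  k=0: S(0,+0) = 9.3100
  k=1: S(1,-1) = 7.6606; S(1,+0) = 9.3100; S(1,+1) = 11.3145
  k=2: S(2,-2) = 6.3034; S(2,-1) = 7.6606; S(2,+0) = 9.3100; S(2,+1) = 11.3145; S(2,+2) = 13.7507
Terminal payoffs V(N, j) = max(K - S_T, 0):
  V(2,-2) = 1.976600; V(2,-1) = 0.619409; V(2,+0) = 0.000000; V(2,+1) = 0.000000; V(2,+2) = 0.000000
Backward induction: V(k, j) = exp(-r*dt) * [p_u * V(k+1, j+1) + p_m * V(k+1, j) + p_d * V(k+1, j-1)]
  V(1,-1) = exp(-r*dt) * [p_u*0.000000 + p_m*0.619409 + p_d*1.976600] = 0.595778
  V(1,+0) = exp(-r*dt) * [p_u*0.000000 + p_m*0.000000 + p_d*0.619409] = 0.061309
  V(1,+1) = exp(-r*dt) * [p_u*0.000000 + p_m*0.000000 + p_d*0.000000] = 0.000000
  V(0,+0) = exp(-r*dt) * [p_u*0.000000 + p_m*0.061309 + p_d*0.595778] = 0.098575


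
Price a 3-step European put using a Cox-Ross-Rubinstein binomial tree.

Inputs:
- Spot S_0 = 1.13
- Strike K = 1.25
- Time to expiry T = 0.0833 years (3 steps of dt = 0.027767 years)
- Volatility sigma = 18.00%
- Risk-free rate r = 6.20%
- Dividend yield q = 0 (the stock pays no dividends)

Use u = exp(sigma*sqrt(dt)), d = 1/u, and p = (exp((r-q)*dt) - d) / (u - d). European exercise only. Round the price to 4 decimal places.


dt = T/N = 0.027767
u = exp(sigma*sqrt(dt)) = 1.030448; d = 1/u = 0.970451
p = (exp((r-q)*dt) - d) / (u - d) = 0.521220
Discount per step: exp(-r*dt) = 0.998280
Stock lattice S(k, i) with i counting down-moves:
  k=0: S(0,0) = 1.1300
  k=1: S(1,0) = 1.1644; S(1,1) = 1.0966
  k=2: S(2,0) = 1.1999; S(2,1) = 1.1300; S(2,2) = 1.0642
  k=3: S(3,0) = 1.2364; S(3,1) = 1.1644; S(3,2) = 1.0966; S(3,3) = 1.0328
Terminal payoffs V(N, i) = max(K - S_T, 0):
  V(3,0) = 0.013605; V(3,1) = 0.085593; V(3,2) = 0.153390; V(3,3) = 0.217239
Backward induction: V(k, i) = exp(-r*dt) * [p * V(k+1, i) + (1-p) * V(k+1, i+1)].
  V(2,0) = exp(-r*dt) * [p*0.013605 + (1-p)*0.085593] = 0.047989
  V(2,1) = exp(-r*dt) * [p*0.085593 + (1-p)*0.153390] = 0.117850
  V(2,2) = exp(-r*dt) * [p*0.153390 + (1-p)*0.217239] = 0.183643
  V(1,0) = exp(-r*dt) * [p*0.047989 + (1-p)*0.117850] = 0.081297
  V(1,1) = exp(-r*dt) * [p*0.117850 + (1-p)*0.183643] = 0.149094
  V(0,0) = exp(-r*dt) * [p*0.081297 + (1-p)*0.149094] = 0.113561

Answer: Price = V(0,0) = 0.1136


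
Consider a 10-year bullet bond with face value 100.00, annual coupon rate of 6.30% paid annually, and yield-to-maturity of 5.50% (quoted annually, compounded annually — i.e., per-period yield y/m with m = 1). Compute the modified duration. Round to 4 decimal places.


Coupon per period c = face * coupon_rate / m = 6.300000
Periods per year m = 1; per-period yield y/m = 0.055000
Number of cashflows N = 10
Cashflows (t years, CF_t, discount factor 1/(1+y/m)^(m*t), PV):
  t = 1.0000: CF_t = 6.300000, DF = 0.947867, PV = 5.971564
  t = 2.0000: CF_t = 6.300000, DF = 0.898452, PV = 5.660250
  t = 3.0000: CF_t = 6.300000, DF = 0.851614, PV = 5.365166
  t = 4.0000: CF_t = 6.300000, DF = 0.807217, PV = 5.085465
  t = 5.0000: CF_t = 6.300000, DF = 0.765134, PV = 4.820346
  t = 6.0000: CF_t = 6.300000, DF = 0.725246, PV = 4.569049
  t = 7.0000: CF_t = 6.300000, DF = 0.687437, PV = 4.330852
  t = 8.0000: CF_t = 6.300000, DF = 0.651599, PV = 4.105073
  t = 9.0000: CF_t = 6.300000, DF = 0.617629, PV = 3.891064
  t = 10.0000: CF_t = 106.300000, DF = 0.585431, PV = 62.231271
Price P = sum_t PV_t = 106.030101
First compute Macaulay numerator sum_t t * PV_t:
  t * PV_t at t = 1.0000: 5.971564
  t * PV_t at t = 2.0000: 11.320500
  t * PV_t at t = 3.0000: 16.095498
  t * PV_t at t = 4.0000: 20.341862
  t * PV_t at t = 5.0000: 24.101732
  t * PV_t at t = 6.0000: 27.414292
  t * PV_t at t = 7.0000: 30.315963
  t * PV_t at t = 8.0000: 32.840583
  t * PV_t at t = 9.0000: 35.019579
  t * PV_t at t = 10.0000: 622.312706
Macaulay duration D = 825.734281 / 106.030101 = 7.787735
Modified duration = D / (1 + y/m) = 7.787735 / (1 + 0.055000) = 7.381739

Answer: Modified duration = 7.3817


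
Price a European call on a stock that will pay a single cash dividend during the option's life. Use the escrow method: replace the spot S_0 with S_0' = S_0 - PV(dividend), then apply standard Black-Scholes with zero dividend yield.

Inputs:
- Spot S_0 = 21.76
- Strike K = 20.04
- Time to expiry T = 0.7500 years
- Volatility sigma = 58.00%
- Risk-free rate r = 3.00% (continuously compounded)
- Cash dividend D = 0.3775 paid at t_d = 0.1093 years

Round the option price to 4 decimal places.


Answer: Price = 5.0178

Derivation:
PV(D) = D * exp(-r * t_d) = 0.3775 * 0.99672637 = 0.37626420
S_0' = S_0 - PV(D) = 21.7600 - 0.37626420 = 21.38373580
d1 = (ln(S_0'/K) + (r + sigma^2/2)*T) / (sigma*sqrt(T)) = 0.42514948
d2 = d1 - sigma*sqrt(T) = -0.07714525
exp(-rT) = 0.97775124
N(d1) = 0.66463615; N(d2) = 0.46925400
C = S_0' * N(d1) - K * exp(-rT) * N(d2) = 21.38373580 * 0.66463615 - 20.0400 * 0.97775124 * 0.46925400 = 5.0178


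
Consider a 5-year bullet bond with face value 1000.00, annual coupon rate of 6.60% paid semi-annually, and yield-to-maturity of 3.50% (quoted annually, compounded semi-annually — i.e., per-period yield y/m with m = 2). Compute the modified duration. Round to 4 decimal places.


Coupon per period c = face * coupon_rate / m = 33.000000
Periods per year m = 2; per-period yield y/m = 0.017500
Number of cashflows N = 10
Cashflows (t years, CF_t, discount factor 1/(1+y/m)^(m*t), PV):
  t = 0.5000: CF_t = 33.000000, DF = 0.982801, PV = 32.432432
  t = 1.0000: CF_t = 33.000000, DF = 0.965898, PV = 31.874626
  t = 1.5000: CF_t = 33.000000, DF = 0.949285, PV = 31.326414
  t = 2.0000: CF_t = 33.000000, DF = 0.932959, PV = 30.787631
  t = 2.5000: CF_t = 33.000000, DF = 0.916913, PV = 30.258114
  t = 3.0000: CF_t = 33.000000, DF = 0.901143, PV = 29.737704
  t = 3.5000: CF_t = 33.000000, DF = 0.885644, PV = 29.226245
  t = 4.0000: CF_t = 33.000000, DF = 0.870412, PV = 28.723582
  t = 4.5000: CF_t = 33.000000, DF = 0.855441, PV = 28.229565
  t = 5.0000: CF_t = 1033.000000, DF = 0.840729, PV = 868.472643
Price P = sum_t PV_t = 1141.068955
First compute Macaulay numerator sum_t t * PV_t:
  t * PV_t at t = 0.5000: 16.216216
  t * PV_t at t = 1.0000: 31.874626
  t * PV_t at t = 1.5000: 46.989621
  t * PV_t at t = 2.0000: 61.575261
  t * PV_t at t = 2.5000: 75.645284
  t * PV_t at t = 3.0000: 89.213112
  t * PV_t at t = 3.5000: 102.291856
  t * PV_t at t = 4.0000: 114.894328
  t * PV_t at t = 4.5000: 127.033040
  t * PV_t at t = 5.0000: 4342.363214
Macaulay duration D = 5008.096559 / 1141.068955 = 4.388952
Modified duration = D / (1 + y/m) = 4.388952 / (1 + 0.017500) = 4.313466

Answer: Modified duration = 4.3135


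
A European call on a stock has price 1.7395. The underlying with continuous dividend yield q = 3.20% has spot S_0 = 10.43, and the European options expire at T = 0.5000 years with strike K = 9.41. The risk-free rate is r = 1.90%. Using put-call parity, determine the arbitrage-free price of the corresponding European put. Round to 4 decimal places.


Put-call parity: C - P = S_0 * exp(-qT) - K * exp(-rT).
S_0 * exp(-qT) = 10.4300 * 0.98412732 = 10.26444795
K * exp(-rT) = 9.4100 * 0.99054498 = 9.32102828
P = C - S*exp(-qT) + K*exp(-rT)
P = 1.7395 - 10.26444795 + 9.32102828 = 0.7961

Answer: Put price = 0.7961


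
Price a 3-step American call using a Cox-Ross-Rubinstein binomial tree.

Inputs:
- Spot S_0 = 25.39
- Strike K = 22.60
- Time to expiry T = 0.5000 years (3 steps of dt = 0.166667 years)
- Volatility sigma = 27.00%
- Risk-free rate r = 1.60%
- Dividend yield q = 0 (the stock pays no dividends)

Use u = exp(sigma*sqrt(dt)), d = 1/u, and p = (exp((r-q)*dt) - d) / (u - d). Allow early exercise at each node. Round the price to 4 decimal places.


dt = T/N = 0.166667
u = exp(sigma*sqrt(dt)) = 1.116532; d = 1/u = 0.895631
p = (exp((r-q)*dt) - d) / (u - d) = 0.484559
Discount per step: exp(-r*dt) = 0.997337
Stock lattice S(k, i) with i counting down-moves:
  k=0: S(0,0) = 25.3900
  k=1: S(1,0) = 28.3487; S(1,1) = 22.7401
  k=2: S(2,0) = 31.6523; S(2,1) = 25.3900; S(2,2) = 20.3667
  k=3: S(3,0) = 35.3407; S(3,1) = 28.3487; S(3,2) = 22.7401; S(3,3) = 18.2410
Terminal payoffs V(N, i) = max(S_T - K, 0):
  V(3,0) = 12.740744; V(3,1) = 5.748736; V(3,2) = 0.140065; V(3,3) = 0.000000
Backward induction: V(k, i) = exp(-r*dt) * [p * V(k+1, i) + (1-p) * V(k+1, i+1)]; then take max(V_cont, immediate exercise) for American.
  V(2,0) = exp(-r*dt) * [p*12.740744 + (1-p)*5.748736] = 9.112444; exercise = 9.052257; V(2,0) = max -> 9.112444
  V(2,1) = exp(-r*dt) * [p*5.748736 + (1-p)*0.140065] = 2.850186; exercise = 2.790000; V(2,1) = max -> 2.850186
  V(2,2) = exp(-r*dt) * [p*0.140065 + (1-p)*0.000000] = 0.067689; exercise = 0.000000; V(2,2) = max -> 0.067689
  V(1,0) = exp(-r*dt) * [p*9.112444 + (1-p)*2.850186] = 5.868948; exercise = 5.748736; V(1,0) = max -> 5.868948
  V(1,1) = exp(-r*dt) * [p*2.850186 + (1-p)*0.067689] = 1.412202; exercise = 0.140065; V(1,1) = max -> 1.412202
  V(0,0) = exp(-r*dt) * [p*5.868948 + (1-p)*1.412202] = 3.562247; exercise = 2.790000; V(0,0) = max -> 3.562247

Answer: Price = V(0,0) = 3.5622


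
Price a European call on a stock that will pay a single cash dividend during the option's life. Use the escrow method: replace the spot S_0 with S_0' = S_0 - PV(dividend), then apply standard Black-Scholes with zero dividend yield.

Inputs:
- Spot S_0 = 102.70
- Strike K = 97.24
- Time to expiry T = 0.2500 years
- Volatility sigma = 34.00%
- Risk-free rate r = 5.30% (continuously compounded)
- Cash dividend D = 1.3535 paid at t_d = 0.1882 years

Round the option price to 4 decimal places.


Answer: Price = 9.7257

Derivation:
PV(D) = D * exp(-r * t_d) = 1.3535 * 0.99007498 = 1.34006649
S_0' = S_0 - PV(D) = 102.7000 - 1.34006649 = 101.35993351
d1 = (ln(S_0'/K) + (r + sigma^2/2)*T) / (sigma*sqrt(T)) = 0.40703371
d2 = d1 - sigma*sqrt(T) = 0.23703371
exp(-rT) = 0.98683739
N(d1) = 0.65800839; N(d2) = 0.59368468
C = S_0' * N(d1) - K * exp(-rT) * N(d2) = 101.35993351 * 0.65800839 - 97.2400 * 0.98683739 * 0.59368468 = 9.7257


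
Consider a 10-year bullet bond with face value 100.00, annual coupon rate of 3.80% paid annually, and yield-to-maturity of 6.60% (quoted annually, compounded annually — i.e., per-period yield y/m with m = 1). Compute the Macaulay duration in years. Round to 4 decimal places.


Answer: Macaulay duration = 8.2918 years

Derivation:
Coupon per period c = face * coupon_rate / m = 3.800000
Periods per year m = 1; per-period yield y/m = 0.066000
Number of cashflows N = 10
Cashflows (t years, CF_t, discount factor 1/(1+y/m)^(m*t), PV):
  t = 1.0000: CF_t = 3.800000, DF = 0.938086, PV = 3.564728
  t = 2.0000: CF_t = 3.800000, DF = 0.880006, PV = 3.344022
  t = 3.0000: CF_t = 3.800000, DF = 0.825521, PV = 3.136982
  t = 4.0000: CF_t = 3.800000, DF = 0.774410, PV = 2.942760
  t = 5.0000: CF_t = 3.800000, DF = 0.726464, PV = 2.760562
  t = 6.0000: CF_t = 3.800000, DF = 0.681486, PV = 2.589646
  t = 7.0000: CF_t = 3.800000, DF = 0.639292, PV = 2.429311
  t = 8.0000: CF_t = 3.800000, DF = 0.599711, PV = 2.278904
  t = 9.0000: CF_t = 3.800000, DF = 0.562581, PV = 2.137808
  t = 10.0000: CF_t = 103.800000, DF = 0.527750, PV = 54.780414
Price P = sum_t PV_t = 79.965137
Macaulay numerator sum_t t * PV_t:
  t * PV_t at t = 1.0000: 3.564728
  t * PV_t at t = 2.0000: 6.688045
  t * PV_t at t = 3.0000: 9.410945
  t * PV_t at t = 4.0000: 11.771038
  t * PV_t at t = 5.0000: 13.802812
  t * PV_t at t = 6.0000: 15.537875
  t * PV_t at t = 7.0000: 17.005179
  t * PV_t at t = 8.0000: 18.231229
  t * PV_t at t = 9.0000: 19.240275
  t * PV_t at t = 10.0000: 547.804136
Macaulay duration D = (sum_t t * PV_t) / P = 663.056261 / 79.965137 = 8.291817


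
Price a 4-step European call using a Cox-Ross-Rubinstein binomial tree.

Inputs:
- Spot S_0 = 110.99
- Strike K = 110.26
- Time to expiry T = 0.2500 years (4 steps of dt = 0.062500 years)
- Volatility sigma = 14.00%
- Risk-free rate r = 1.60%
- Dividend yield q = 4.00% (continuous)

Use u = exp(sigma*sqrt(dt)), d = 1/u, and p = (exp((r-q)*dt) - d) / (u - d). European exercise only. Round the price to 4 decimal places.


dt = T/N = 0.062500
u = exp(sigma*sqrt(dt)) = 1.035620; d = 1/u = 0.965605
p = (exp((r-q)*dt) - d) / (u - d) = 0.469843
Discount per step: exp(-r*dt) = 0.999000
Stock lattice S(k, i) with i counting down-moves:
  k=0: S(0,0) = 110.9900
  k=1: S(1,0) = 114.9434; S(1,1) = 107.1725
  k=2: S(2,0) = 119.0377; S(2,1) = 110.9900; S(2,2) = 103.4864
  k=3: S(3,0) = 123.2778; S(3,1) = 114.9434; S(3,2) = 107.1725; S(3,3) = 99.9270
  k=4: S(4,0) = 127.6689; S(4,1) = 119.0377; S(4,2) = 110.9900; S(4,3) = 103.4864; S(4,4) = 96.4901
Terminal payoffs V(N, i) = max(S_T - K, 0):
  V(4,0) = 17.408889; V(4,1) = 8.777683; V(4,2) = 0.730000; V(4,3) = 0.000000; V(4,4) = 0.000000
Backward induction: V(k, i) = exp(-r*dt) * [p * V(k+1, i) + (1-p) * V(k+1, i+1)].
  V(3,0) = exp(-r*dt) * [p*17.408889 + (1-p)*8.777683] = 12.820166
  V(3,1) = exp(-r*dt) * [p*8.777683 + (1-p)*0.730000] = 4.506637
  V(3,2) = exp(-r*dt) * [p*0.730000 + (1-p)*0.000000] = 0.342642
  V(3,3) = exp(-r*dt) * [p*0.000000 + (1-p)*0.000000] = 0.000000
  V(2,0) = exp(-r*dt) * [p*12.820166 + (1-p)*4.506637] = 8.404280
  V(2,1) = exp(-r*dt) * [p*4.506637 + (1-p)*0.342642] = 2.296767
  V(2,2) = exp(-r*dt) * [p*0.342642 + (1-p)*0.000000] = 0.160827
  V(1,0) = exp(-r*dt) * [p*8.404280 + (1-p)*2.296767] = 5.161174
  V(1,1) = exp(-r*dt) * [p*2.296767 + (1-p)*0.160827] = 1.163219
  V(0,0) = exp(-r*dt) * [p*5.161174 + (1-p)*1.163219] = 3.038589

Answer: Price = V(0,0) = 3.0386


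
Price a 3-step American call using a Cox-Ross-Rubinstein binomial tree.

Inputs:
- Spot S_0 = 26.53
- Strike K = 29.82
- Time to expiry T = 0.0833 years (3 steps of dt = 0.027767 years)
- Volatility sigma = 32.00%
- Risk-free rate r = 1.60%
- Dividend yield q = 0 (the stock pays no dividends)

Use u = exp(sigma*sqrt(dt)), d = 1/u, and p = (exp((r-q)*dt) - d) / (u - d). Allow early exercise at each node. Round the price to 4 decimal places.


Answer: Price = V(0,0) = 0.1550

Derivation:
dt = T/N = 0.027767
u = exp(sigma*sqrt(dt)) = 1.054770; d = 1/u = 0.948074
p = (exp((r-q)*dt) - d) / (u - d) = 0.490837
Discount per step: exp(-r*dt) = 0.999556
Stock lattice S(k, i) with i counting down-moves:
  k=0: S(0,0) = 26.5300
  k=1: S(1,0) = 27.9830; S(1,1) = 25.1524
  k=2: S(2,0) = 29.5157; S(2,1) = 26.5300; S(2,2) = 23.8463
  k=3: S(3,0) = 31.1322; S(3,1) = 27.9830; S(3,2) = 25.1524; S(3,3) = 22.6081
Terminal payoffs V(N, i) = max(S_T - K, 0):
  V(3,0) = 1.312247; V(3,1) = 0.000000; V(3,2) = 0.000000; V(3,3) = 0.000000
Backward induction: V(k, i) = exp(-r*dt) * [p * V(k+1, i) + (1-p) * V(k+1, i+1)]; then take max(V_cont, immediate exercise) for American.
  V(2,0) = exp(-r*dt) * [p*1.312247 + (1-p)*0.000000] = 0.643814; exercise = 0.000000; V(2,0) = max -> 0.643814
  V(2,1) = exp(-r*dt) * [p*0.000000 + (1-p)*0.000000] = 0.000000; exercise = 0.000000; V(2,1) = max -> 0.000000
  V(2,2) = exp(-r*dt) * [p*0.000000 + (1-p)*0.000000] = 0.000000; exercise = 0.000000; V(2,2) = max -> 0.000000
  V(1,0) = exp(-r*dt) * [p*0.643814 + (1-p)*0.000000] = 0.315867; exercise = 0.000000; V(1,0) = max -> 0.315867
  V(1,1) = exp(-r*dt) * [p*0.000000 + (1-p)*0.000000] = 0.000000; exercise = 0.000000; V(1,1) = max -> 0.000000
  V(0,0) = exp(-r*dt) * [p*0.315867 + (1-p)*0.000000] = 0.154971; exercise = 0.000000; V(0,0) = max -> 0.154971


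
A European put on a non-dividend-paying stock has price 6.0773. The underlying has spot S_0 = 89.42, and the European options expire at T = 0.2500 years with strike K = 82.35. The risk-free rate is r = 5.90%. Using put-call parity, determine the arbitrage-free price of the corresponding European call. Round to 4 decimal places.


Answer: Call price = 14.3530

Derivation:
Put-call parity: C - P = S_0 * exp(-qT) - K * exp(-rT).
S_0 * exp(-qT) = 89.4200 * 1.00000000 = 89.42000000
K * exp(-rT) = 82.3500 * 0.98535825 = 81.14425175
C = P + S*exp(-qT) - K*exp(-rT)
C = 6.0773 + 89.42000000 - 81.14425175 = 14.3530


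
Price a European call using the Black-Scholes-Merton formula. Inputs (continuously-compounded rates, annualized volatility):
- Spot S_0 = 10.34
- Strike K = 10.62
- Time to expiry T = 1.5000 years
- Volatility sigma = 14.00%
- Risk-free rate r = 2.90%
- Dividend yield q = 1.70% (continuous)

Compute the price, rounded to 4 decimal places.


Answer: Price = 0.6484

Derivation:
d1 = (ln(S/K) + (r - q + 0.5*sigma^2) * T) / (sigma * sqrt(T)) = 0.03488104
d2 = d1 - sigma * sqrt(T) = -0.13658324
exp(-rT) = 0.95743255; exp(-qT) = 0.97482238
C = S_0 * exp(-qT) * N(d1) - K * exp(-rT) * N(d2)
N(d1) = 0.51391270; N(d2) = 0.44568011
C = 10.3400 * 0.97482238 * 0.51391270 - 10.6200 * 0.95743255 * 0.44568011 = 0.6484


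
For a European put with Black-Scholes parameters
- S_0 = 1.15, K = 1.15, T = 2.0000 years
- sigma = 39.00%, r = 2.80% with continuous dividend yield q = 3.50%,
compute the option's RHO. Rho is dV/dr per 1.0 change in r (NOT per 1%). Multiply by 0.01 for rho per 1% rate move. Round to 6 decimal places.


d1 = 0.2503883243; d2 = -0.3011549650
phi(d1) = 0.3866305513; exp(-qT) = 0.9323938199; exp(-rT) = 0.9455391359
N(-d2) = 0.6183518354
Rho = -K*T*exp(-rT)*N(-d2) = -1.1500 * 2.0000 * 0.9455391359 * 0.6183518354 = -1.344754

Answer: Rho = -1.344754


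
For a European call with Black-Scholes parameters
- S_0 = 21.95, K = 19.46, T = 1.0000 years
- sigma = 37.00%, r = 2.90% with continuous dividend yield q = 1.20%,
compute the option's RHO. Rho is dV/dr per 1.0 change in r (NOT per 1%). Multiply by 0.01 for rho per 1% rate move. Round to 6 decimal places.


Answer: Rho = 10.849283

Derivation:
d1 = 0.5563677372; d2 = 0.1863677372
phi(d1) = 0.3417379503; exp(-qT) = 0.9880717129; exp(-rT) = 0.9714164645
N(d2) = 0.5739218044
Rho = K*T*exp(-rT)*N(d2) = 19.4600 * 1.0000 * 0.9714164645 * 0.5739218044 = 10.849283


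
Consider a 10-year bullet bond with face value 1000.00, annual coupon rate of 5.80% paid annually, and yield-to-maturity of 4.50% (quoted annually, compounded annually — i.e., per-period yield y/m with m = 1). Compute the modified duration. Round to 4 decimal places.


Coupon per period c = face * coupon_rate / m = 58.000000
Periods per year m = 1; per-period yield y/m = 0.045000
Number of cashflows N = 10
Cashflows (t years, CF_t, discount factor 1/(1+y/m)^(m*t), PV):
  t = 1.0000: CF_t = 58.000000, DF = 0.956938, PV = 55.502392
  t = 2.0000: CF_t = 58.000000, DF = 0.915730, PV = 53.112337
  t = 3.0000: CF_t = 58.000000, DF = 0.876297, PV = 50.825203
  t = 4.0000: CF_t = 58.000000, DF = 0.838561, PV = 48.636558
  t = 5.0000: CF_t = 58.000000, DF = 0.802451, PV = 46.542161
  t = 6.0000: CF_t = 58.000000, DF = 0.767896, PV = 44.537953
  t = 7.0000: CF_t = 58.000000, DF = 0.734828, PV = 42.620051
  t = 8.0000: CF_t = 58.000000, DF = 0.703185, PV = 40.784737
  t = 9.0000: CF_t = 58.000000, DF = 0.672904, PV = 39.028457
  t = 10.0000: CF_t = 1058.000000, DF = 0.643928, PV = 681.275488
Price P = sum_t PV_t = 1102.865336
First compute Macaulay numerator sum_t t * PV_t:
  t * PV_t at t = 1.0000: 55.502392
  t * PV_t at t = 2.0000: 106.224674
  t * PV_t at t = 3.0000: 152.475609
  t * PV_t at t = 4.0000: 194.546232
  t * PV_t at t = 5.0000: 232.710803
  t * PV_t at t = 6.0000: 267.227717
  t * PV_t at t = 7.0000: 298.340354
  t * PV_t at t = 8.0000: 326.277899
  t * PV_t at t = 9.0000: 351.256111
  t * PV_t at t = 10.0000: 6812.754876
Macaulay duration D = 8797.316668 / 1102.865336 = 7.976782
Modified duration = D / (1 + y/m) = 7.976782 / (1 + 0.045000) = 7.633284

Answer: Modified duration = 7.6333


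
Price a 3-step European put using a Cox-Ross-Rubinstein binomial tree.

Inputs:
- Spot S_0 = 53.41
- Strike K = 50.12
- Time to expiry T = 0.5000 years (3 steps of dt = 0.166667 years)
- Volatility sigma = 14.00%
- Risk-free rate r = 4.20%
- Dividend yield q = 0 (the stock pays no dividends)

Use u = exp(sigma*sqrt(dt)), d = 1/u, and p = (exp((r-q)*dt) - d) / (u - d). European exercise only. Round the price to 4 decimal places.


dt = T/N = 0.166667
u = exp(sigma*sqrt(dt)) = 1.058820; d = 1/u = 0.944448
p = (exp((r-q)*dt) - d) / (u - d) = 0.547134
Discount per step: exp(-r*dt) = 0.993024
Stock lattice S(k, i) with i counting down-moves:
  k=0: S(0,0) = 53.4100
  k=1: S(1,0) = 56.5516; S(1,1) = 50.4430
  k=2: S(2,0) = 59.8779; S(2,1) = 53.4100; S(2,2) = 47.6407
  k=3: S(3,0) = 63.3999; S(3,1) = 56.5516; S(3,2) = 50.4430; S(3,3) = 44.9942
Terminal payoffs V(N, i) = max(K - S_T, 0):
  V(3,0) = 0.000000; V(3,1) = 0.000000; V(3,2) = 0.000000; V(3,3) = 5.125795
Backward induction: V(k, i) = exp(-r*dt) * [p * V(k+1, i) + (1-p) * V(k+1, i+1)].
  V(2,0) = exp(-r*dt) * [p*0.000000 + (1-p)*0.000000] = 0.000000
  V(2,1) = exp(-r*dt) * [p*0.000000 + (1-p)*0.000000] = 0.000000
  V(2,2) = exp(-r*dt) * [p*0.000000 + (1-p)*5.125795] = 2.305107
  V(1,0) = exp(-r*dt) * [p*0.000000 + (1-p)*0.000000] = 0.000000
  V(1,1) = exp(-r*dt) * [p*0.000000 + (1-p)*2.305107] = 1.036623
  V(0,0) = exp(-r*dt) * [p*0.000000 + (1-p)*1.036623] = 0.466177

Answer: Price = V(0,0) = 0.4662


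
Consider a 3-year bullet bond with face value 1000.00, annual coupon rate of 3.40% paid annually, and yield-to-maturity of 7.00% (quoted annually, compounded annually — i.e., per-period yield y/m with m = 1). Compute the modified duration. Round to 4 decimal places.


Coupon per period c = face * coupon_rate / m = 34.000000
Periods per year m = 1; per-period yield y/m = 0.070000
Number of cashflows N = 3
Cashflows (t years, CF_t, discount factor 1/(1+y/m)^(m*t), PV):
  t = 1.0000: CF_t = 34.000000, DF = 0.934579, PV = 31.775701
  t = 2.0000: CF_t = 34.000000, DF = 0.873439, PV = 29.696917
  t = 3.0000: CF_t = 1034.000000, DF = 0.816298, PV = 844.052005
Price P = sum_t PV_t = 905.524622
First compute Macaulay numerator sum_t t * PV_t:
  t * PV_t at t = 1.0000: 31.775701
  t * PV_t at t = 2.0000: 59.393834
  t * PV_t at t = 3.0000: 2532.156014
Macaulay duration D = 2623.325549 / 905.524622 = 2.897023
Modified duration = D / (1 + y/m) = 2.897023 / (1 + 0.070000) = 2.707498

Answer: Modified duration = 2.7075


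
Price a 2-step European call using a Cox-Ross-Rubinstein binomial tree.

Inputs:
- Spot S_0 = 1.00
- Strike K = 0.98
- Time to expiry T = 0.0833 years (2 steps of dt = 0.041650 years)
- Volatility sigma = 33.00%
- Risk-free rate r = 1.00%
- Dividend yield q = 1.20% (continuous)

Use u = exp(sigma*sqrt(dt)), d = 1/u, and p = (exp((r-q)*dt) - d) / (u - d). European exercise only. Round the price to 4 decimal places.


dt = T/N = 0.041650
u = exp(sigma*sqrt(dt)) = 1.069667; d = 1/u = 0.934870
p = (exp((r-q)*dt) - d) / (u - d) = 0.482552
Discount per step: exp(-r*dt) = 0.999584
Stock lattice S(k, i) with i counting down-moves:
  k=0: S(0,0) = 1.0000
  k=1: S(1,0) = 1.0697; S(1,1) = 0.9349
  k=2: S(2,0) = 1.1442; S(2,1) = 1.0000; S(2,2) = 0.8740
Terminal payoffs V(N, i) = max(S_T - K, 0):
  V(2,0) = 0.164188; V(2,1) = 0.020000; V(2,2) = 0.000000
Backward induction: V(k, i) = exp(-r*dt) * [p * V(k+1, i) + (1-p) * V(k+1, i+1)].
  V(1,0) = exp(-r*dt) * [p*0.164188 + (1-p)*0.020000] = 0.089541
  V(1,1) = exp(-r*dt) * [p*0.020000 + (1-p)*0.000000] = 0.009647
  V(0,0) = exp(-r*dt) * [p*0.089541 + (1-p)*0.009647] = 0.048180

Answer: Price = V(0,0) = 0.0482


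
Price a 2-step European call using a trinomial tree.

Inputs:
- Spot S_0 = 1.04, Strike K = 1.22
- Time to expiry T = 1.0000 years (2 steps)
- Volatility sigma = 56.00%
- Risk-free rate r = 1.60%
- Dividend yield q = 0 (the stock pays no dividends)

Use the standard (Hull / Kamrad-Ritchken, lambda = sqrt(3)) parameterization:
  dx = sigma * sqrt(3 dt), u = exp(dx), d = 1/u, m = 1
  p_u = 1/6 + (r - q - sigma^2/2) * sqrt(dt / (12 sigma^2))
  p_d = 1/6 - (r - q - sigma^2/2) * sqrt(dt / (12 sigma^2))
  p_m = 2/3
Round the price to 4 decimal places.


dt = T/N = 0.500000; dx = sigma*sqrt(3*dt) = 0.685857
u = exp(dx) = 1.985473; d = 1/u = 0.503658
p_u = 0.115344, p_m = 0.666667, p_d = 0.217989
Discount per step: exp(-r*dt) = 0.992032
Stock lattice S(k, j) with j the centered position index:
  k=0: S(0,+0) = 1.0400
  k=1: S(1,-1) = 0.5238; S(1,+0) = 1.0400; S(1,+1) = 2.0649
  k=2: S(2,-2) = 0.2638; S(2,-1) = 0.5238; S(2,+0) = 1.0400; S(2,+1) = 2.0649; S(2,+2) = 4.0998
Terminal payoffs V(N, j) = max(S_T - K, 0):
  V(2,-2) = 0.000000; V(2,-1) = 0.000000; V(2,+0) = 0.000000; V(2,+1) = 0.844892; V(2,+2) = 2.879787
Backward induction: V(k, j) = exp(-r*dt) * [p_u * V(k+1, j+1) + p_m * V(k+1, j) + p_d * V(k+1, j-1)]
  V(1,-1) = exp(-r*dt) * [p_u*0.000000 + p_m*0.000000 + p_d*0.000000] = 0.000000
  V(1,+0) = exp(-r*dt) * [p_u*0.844892 + p_m*0.000000 + p_d*0.000000] = 0.096677
  V(1,+1) = exp(-r*dt) * [p_u*2.879787 + p_m*0.844892 + p_d*0.000000] = 0.888293
  V(0,+0) = exp(-r*dt) * [p_u*0.888293 + p_m*0.096677 + p_d*0.000000] = 0.165580

Answer: Price = V(0,0) = 0.1656


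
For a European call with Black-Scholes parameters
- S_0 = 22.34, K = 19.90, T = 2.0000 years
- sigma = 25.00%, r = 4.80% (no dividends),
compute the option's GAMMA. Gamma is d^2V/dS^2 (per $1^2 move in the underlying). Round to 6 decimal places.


Answer: Gamma = 0.037394

Derivation:
d1 = 0.7754389272; d2 = 0.4218855366
phi(d1) = 0.2953508527; exp(-qT) = 1.0000000000; exp(-rT) = 0.9084640161
Gamma = exp(-qT) * phi(d1) / (S * sigma * sqrt(T)) = 1.0000000000 * 0.2953508527 / (22.3400 * 0.2500 * 1.4142135624) = 0.037394


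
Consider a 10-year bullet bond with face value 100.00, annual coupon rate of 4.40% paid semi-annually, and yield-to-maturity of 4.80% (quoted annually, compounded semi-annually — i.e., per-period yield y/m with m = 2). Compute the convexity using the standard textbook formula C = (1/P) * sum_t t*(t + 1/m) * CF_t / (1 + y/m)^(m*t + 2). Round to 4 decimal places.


Answer: Convexity = 76.0128

Derivation:
Coupon per period c = face * coupon_rate / m = 2.200000
Periods per year m = 2; per-period yield y/m = 0.024000
Number of cashflows N = 20
Cashflows (t years, CF_t, discount factor 1/(1+y/m)^(m*t), PV):
  t = 0.5000: CF_t = 2.200000, DF = 0.976562, PV = 2.148437
  t = 1.0000: CF_t = 2.200000, DF = 0.953674, PV = 2.098083
  t = 1.5000: CF_t = 2.200000, DF = 0.931323, PV = 2.048910
  t = 2.0000: CF_t = 2.200000, DF = 0.909495, PV = 2.000888
  t = 2.5000: CF_t = 2.200000, DF = 0.888178, PV = 1.953993
  t = 3.0000: CF_t = 2.200000, DF = 0.867362, PV = 1.908196
  t = 3.5000: CF_t = 2.200000, DF = 0.847033, PV = 1.863472
  t = 4.0000: CF_t = 2.200000, DF = 0.827181, PV = 1.819797
  t = 4.5000: CF_t = 2.200000, DF = 0.807794, PV = 1.777146
  t = 5.0000: CF_t = 2.200000, DF = 0.788861, PV = 1.735494
  t = 5.5000: CF_t = 2.200000, DF = 0.770372, PV = 1.694818
  t = 6.0000: CF_t = 2.200000, DF = 0.752316, PV = 1.655096
  t = 6.5000: CF_t = 2.200000, DF = 0.734684, PV = 1.616305
  t = 7.0000: CF_t = 2.200000, DF = 0.717465, PV = 1.578423
  t = 7.5000: CF_t = 2.200000, DF = 0.700649, PV = 1.541428
  t = 8.0000: CF_t = 2.200000, DF = 0.684228, PV = 1.505301
  t = 8.5000: CF_t = 2.200000, DF = 0.668191, PV = 1.470021
  t = 9.0000: CF_t = 2.200000, DF = 0.652530, PV = 1.435567
  t = 9.5000: CF_t = 2.200000, DF = 0.637237, PV = 1.401921
  t = 10.0000: CF_t = 102.200000, DF = 0.622302, PV = 63.599216
Price P = sum_t PV_t = 96.852513
Convexity numerator sum_t t*(t + 1/m) * CF_t / (1+y/m)^(m*t + 2):
  t = 0.5000: term = 1.024455
  t = 1.0000: term = 3.001333
  t = 1.5000: term = 5.861978
  t = 2.0000: term = 9.540979
  t = 2.5000: term = 13.976044
  t = 3.0000: term = 19.107872
  t = 3.5000: term = 24.880042
  t = 4.0000: term = 31.238892
  t = 4.5000: term = 38.133413
  t = 5.0000: term = 45.515141
  t = 5.5000: term = 53.338056
  t = 6.0000: term = 61.558481
  t = 6.5000: term = 70.134988
  t = 7.0000: term = 79.028307
  t = 7.5000: term = 88.201235
  t = 8.0000: term = 97.618555
  t = 8.5000: term = 107.246947
  t = 9.0000: term = 117.054917
  t = 9.5000: term = 127.012714
  t = 10.0000: term = 6368.558592
Convexity = (1/P) * sum = 7362.032942 / 96.852513 = 76.012823
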